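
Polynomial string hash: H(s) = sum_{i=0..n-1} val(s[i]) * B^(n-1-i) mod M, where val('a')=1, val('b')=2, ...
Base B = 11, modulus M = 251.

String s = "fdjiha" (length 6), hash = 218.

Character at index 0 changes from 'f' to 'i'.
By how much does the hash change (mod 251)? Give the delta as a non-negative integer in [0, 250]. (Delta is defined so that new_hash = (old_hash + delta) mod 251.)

Answer: 229

Derivation:
Delta formula: (val(new) - val(old)) * B^(n-1-k) mod M
  val('i') - val('f') = 9 - 6 = 3
  B^(n-1-k) = 11^5 mod 251 = 160
  Delta = 3 * 160 mod 251 = 229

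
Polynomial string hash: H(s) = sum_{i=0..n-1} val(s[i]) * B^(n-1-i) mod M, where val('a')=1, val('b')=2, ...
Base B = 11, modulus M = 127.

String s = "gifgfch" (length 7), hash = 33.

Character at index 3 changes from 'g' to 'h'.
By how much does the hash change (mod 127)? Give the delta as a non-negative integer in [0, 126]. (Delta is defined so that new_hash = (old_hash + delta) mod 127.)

Answer: 61

Derivation:
Delta formula: (val(new) - val(old)) * B^(n-1-k) mod M
  val('h') - val('g') = 8 - 7 = 1
  B^(n-1-k) = 11^3 mod 127 = 61
  Delta = 1 * 61 mod 127 = 61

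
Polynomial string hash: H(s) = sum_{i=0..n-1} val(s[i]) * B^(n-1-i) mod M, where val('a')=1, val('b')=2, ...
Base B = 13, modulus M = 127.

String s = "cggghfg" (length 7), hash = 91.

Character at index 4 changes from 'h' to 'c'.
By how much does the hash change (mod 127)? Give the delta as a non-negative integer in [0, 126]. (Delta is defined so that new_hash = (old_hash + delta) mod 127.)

Answer: 44

Derivation:
Delta formula: (val(new) - val(old)) * B^(n-1-k) mod M
  val('c') - val('h') = 3 - 8 = -5
  B^(n-1-k) = 13^2 mod 127 = 42
  Delta = -5 * 42 mod 127 = 44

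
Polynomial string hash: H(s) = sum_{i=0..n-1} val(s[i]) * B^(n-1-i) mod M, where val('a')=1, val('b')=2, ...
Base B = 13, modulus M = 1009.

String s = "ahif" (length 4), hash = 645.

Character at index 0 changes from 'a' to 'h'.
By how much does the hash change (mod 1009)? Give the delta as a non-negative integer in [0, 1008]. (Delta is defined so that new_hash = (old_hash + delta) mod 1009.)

Delta formula: (val(new) - val(old)) * B^(n-1-k) mod M
  val('h') - val('a') = 8 - 1 = 7
  B^(n-1-k) = 13^3 mod 1009 = 179
  Delta = 7 * 179 mod 1009 = 244

Answer: 244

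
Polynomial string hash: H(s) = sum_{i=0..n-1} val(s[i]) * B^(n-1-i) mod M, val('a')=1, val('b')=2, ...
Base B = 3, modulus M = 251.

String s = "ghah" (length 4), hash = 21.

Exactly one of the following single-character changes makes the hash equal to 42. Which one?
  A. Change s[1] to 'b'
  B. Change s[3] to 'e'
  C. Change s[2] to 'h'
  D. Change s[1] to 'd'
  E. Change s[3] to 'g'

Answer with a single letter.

Answer: C

Derivation:
Option A: s[1]='h'->'b', delta=(2-8)*3^2 mod 251 = 197, hash=21+197 mod 251 = 218
Option B: s[3]='h'->'e', delta=(5-8)*3^0 mod 251 = 248, hash=21+248 mod 251 = 18
Option C: s[2]='a'->'h', delta=(8-1)*3^1 mod 251 = 21, hash=21+21 mod 251 = 42 <-- target
Option D: s[1]='h'->'d', delta=(4-8)*3^2 mod 251 = 215, hash=21+215 mod 251 = 236
Option E: s[3]='h'->'g', delta=(7-8)*3^0 mod 251 = 250, hash=21+250 mod 251 = 20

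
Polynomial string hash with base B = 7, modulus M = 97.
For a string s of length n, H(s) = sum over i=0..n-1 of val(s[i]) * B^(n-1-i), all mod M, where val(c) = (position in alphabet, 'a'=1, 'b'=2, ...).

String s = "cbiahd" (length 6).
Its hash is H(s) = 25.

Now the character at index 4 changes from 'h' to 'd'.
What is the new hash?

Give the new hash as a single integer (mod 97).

Answer: 94

Derivation:
val('h') = 8, val('d') = 4
Position k = 4, exponent = n-1-k = 1
B^1 mod M = 7^1 mod 97 = 7
Delta = (4 - 8) * 7 mod 97 = 69
New hash = (25 + 69) mod 97 = 94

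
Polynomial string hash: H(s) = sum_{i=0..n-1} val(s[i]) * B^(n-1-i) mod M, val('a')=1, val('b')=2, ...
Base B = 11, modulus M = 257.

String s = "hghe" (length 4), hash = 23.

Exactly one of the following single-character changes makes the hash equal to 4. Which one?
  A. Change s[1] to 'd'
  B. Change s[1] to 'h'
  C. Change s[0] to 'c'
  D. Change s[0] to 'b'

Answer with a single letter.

Answer: D

Derivation:
Option A: s[1]='g'->'d', delta=(4-7)*11^2 mod 257 = 151, hash=23+151 mod 257 = 174
Option B: s[1]='g'->'h', delta=(8-7)*11^2 mod 257 = 121, hash=23+121 mod 257 = 144
Option C: s[0]='h'->'c', delta=(3-8)*11^3 mod 257 = 27, hash=23+27 mod 257 = 50
Option D: s[0]='h'->'b', delta=(2-8)*11^3 mod 257 = 238, hash=23+238 mod 257 = 4 <-- target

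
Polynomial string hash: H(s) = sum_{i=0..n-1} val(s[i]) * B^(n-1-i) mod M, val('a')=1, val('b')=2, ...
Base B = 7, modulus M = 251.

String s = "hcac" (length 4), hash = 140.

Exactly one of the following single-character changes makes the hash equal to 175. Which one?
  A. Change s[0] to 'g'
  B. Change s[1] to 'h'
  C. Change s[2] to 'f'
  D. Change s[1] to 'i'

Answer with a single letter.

Answer: C

Derivation:
Option A: s[0]='h'->'g', delta=(7-8)*7^3 mod 251 = 159, hash=140+159 mod 251 = 48
Option B: s[1]='c'->'h', delta=(8-3)*7^2 mod 251 = 245, hash=140+245 mod 251 = 134
Option C: s[2]='a'->'f', delta=(6-1)*7^1 mod 251 = 35, hash=140+35 mod 251 = 175 <-- target
Option D: s[1]='c'->'i', delta=(9-3)*7^2 mod 251 = 43, hash=140+43 mod 251 = 183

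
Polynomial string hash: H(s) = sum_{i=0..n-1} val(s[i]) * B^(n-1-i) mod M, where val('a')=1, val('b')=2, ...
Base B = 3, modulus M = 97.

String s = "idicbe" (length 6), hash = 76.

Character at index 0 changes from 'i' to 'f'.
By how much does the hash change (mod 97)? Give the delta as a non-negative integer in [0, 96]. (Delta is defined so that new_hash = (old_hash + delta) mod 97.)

Answer: 47

Derivation:
Delta formula: (val(new) - val(old)) * B^(n-1-k) mod M
  val('f') - val('i') = 6 - 9 = -3
  B^(n-1-k) = 3^5 mod 97 = 49
  Delta = -3 * 49 mod 97 = 47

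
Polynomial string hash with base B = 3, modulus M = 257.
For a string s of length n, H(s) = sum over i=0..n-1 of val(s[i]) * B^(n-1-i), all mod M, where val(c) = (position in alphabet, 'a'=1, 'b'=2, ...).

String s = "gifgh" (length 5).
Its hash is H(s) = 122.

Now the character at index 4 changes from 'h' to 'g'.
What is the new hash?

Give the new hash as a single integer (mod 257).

val('h') = 8, val('g') = 7
Position k = 4, exponent = n-1-k = 0
B^0 mod M = 3^0 mod 257 = 1
Delta = (7 - 8) * 1 mod 257 = 256
New hash = (122 + 256) mod 257 = 121

Answer: 121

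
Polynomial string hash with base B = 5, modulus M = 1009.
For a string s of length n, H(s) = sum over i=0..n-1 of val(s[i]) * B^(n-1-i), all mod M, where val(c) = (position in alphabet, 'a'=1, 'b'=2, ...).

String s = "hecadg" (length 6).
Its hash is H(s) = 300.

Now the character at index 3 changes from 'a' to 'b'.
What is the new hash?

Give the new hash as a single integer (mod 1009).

val('a') = 1, val('b') = 2
Position k = 3, exponent = n-1-k = 2
B^2 mod M = 5^2 mod 1009 = 25
Delta = (2 - 1) * 25 mod 1009 = 25
New hash = (300 + 25) mod 1009 = 325

Answer: 325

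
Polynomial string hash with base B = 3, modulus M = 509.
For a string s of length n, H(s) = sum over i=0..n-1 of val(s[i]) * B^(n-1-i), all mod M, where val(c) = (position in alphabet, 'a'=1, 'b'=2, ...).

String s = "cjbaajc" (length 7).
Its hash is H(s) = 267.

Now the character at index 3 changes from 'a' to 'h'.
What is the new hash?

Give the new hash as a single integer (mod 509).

Answer: 456

Derivation:
val('a') = 1, val('h') = 8
Position k = 3, exponent = n-1-k = 3
B^3 mod M = 3^3 mod 509 = 27
Delta = (8 - 1) * 27 mod 509 = 189
New hash = (267 + 189) mod 509 = 456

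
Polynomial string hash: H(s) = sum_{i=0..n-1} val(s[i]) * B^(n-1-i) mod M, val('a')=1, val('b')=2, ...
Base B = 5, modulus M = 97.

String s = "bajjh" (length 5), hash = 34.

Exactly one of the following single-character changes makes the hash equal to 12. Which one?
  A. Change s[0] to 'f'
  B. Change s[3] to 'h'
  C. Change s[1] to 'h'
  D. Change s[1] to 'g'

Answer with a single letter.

Answer: A

Derivation:
Option A: s[0]='b'->'f', delta=(6-2)*5^4 mod 97 = 75, hash=34+75 mod 97 = 12 <-- target
Option B: s[3]='j'->'h', delta=(8-10)*5^1 mod 97 = 87, hash=34+87 mod 97 = 24
Option C: s[1]='a'->'h', delta=(8-1)*5^3 mod 97 = 2, hash=34+2 mod 97 = 36
Option D: s[1]='a'->'g', delta=(7-1)*5^3 mod 97 = 71, hash=34+71 mod 97 = 8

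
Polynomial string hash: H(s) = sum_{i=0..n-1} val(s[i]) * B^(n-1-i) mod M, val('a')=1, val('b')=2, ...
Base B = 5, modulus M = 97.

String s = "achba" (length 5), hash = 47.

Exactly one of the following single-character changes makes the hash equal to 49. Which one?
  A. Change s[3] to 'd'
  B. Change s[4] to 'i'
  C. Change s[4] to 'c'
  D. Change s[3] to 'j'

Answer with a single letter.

Answer: C

Derivation:
Option A: s[3]='b'->'d', delta=(4-2)*5^1 mod 97 = 10, hash=47+10 mod 97 = 57
Option B: s[4]='a'->'i', delta=(9-1)*5^0 mod 97 = 8, hash=47+8 mod 97 = 55
Option C: s[4]='a'->'c', delta=(3-1)*5^0 mod 97 = 2, hash=47+2 mod 97 = 49 <-- target
Option D: s[3]='b'->'j', delta=(10-2)*5^1 mod 97 = 40, hash=47+40 mod 97 = 87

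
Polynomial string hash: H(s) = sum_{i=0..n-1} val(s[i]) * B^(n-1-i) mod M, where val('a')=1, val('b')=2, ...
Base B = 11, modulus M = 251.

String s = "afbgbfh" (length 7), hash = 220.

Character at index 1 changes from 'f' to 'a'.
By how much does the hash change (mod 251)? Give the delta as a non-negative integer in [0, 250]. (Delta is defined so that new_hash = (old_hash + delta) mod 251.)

Answer: 204

Derivation:
Delta formula: (val(new) - val(old)) * B^(n-1-k) mod M
  val('a') - val('f') = 1 - 6 = -5
  B^(n-1-k) = 11^5 mod 251 = 160
  Delta = -5 * 160 mod 251 = 204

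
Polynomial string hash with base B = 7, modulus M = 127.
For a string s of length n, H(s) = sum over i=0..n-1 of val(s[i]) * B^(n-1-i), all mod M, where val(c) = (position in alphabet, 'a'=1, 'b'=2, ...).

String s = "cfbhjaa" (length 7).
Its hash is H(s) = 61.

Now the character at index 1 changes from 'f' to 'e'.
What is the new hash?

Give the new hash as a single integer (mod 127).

Answer: 18

Derivation:
val('f') = 6, val('e') = 5
Position k = 1, exponent = n-1-k = 5
B^5 mod M = 7^5 mod 127 = 43
Delta = (5 - 6) * 43 mod 127 = 84
New hash = (61 + 84) mod 127 = 18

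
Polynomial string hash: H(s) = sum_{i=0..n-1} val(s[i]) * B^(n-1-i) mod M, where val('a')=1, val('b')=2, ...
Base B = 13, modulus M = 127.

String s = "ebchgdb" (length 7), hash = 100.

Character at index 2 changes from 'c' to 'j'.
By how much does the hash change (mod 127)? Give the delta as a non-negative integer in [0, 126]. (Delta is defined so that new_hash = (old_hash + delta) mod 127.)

Answer: 29

Derivation:
Delta formula: (val(new) - val(old)) * B^(n-1-k) mod M
  val('j') - val('c') = 10 - 3 = 7
  B^(n-1-k) = 13^4 mod 127 = 113
  Delta = 7 * 113 mod 127 = 29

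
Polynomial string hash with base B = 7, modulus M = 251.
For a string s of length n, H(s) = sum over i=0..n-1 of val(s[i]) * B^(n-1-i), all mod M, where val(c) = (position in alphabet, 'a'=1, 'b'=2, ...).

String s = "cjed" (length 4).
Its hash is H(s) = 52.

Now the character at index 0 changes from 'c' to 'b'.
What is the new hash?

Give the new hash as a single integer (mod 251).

Answer: 211

Derivation:
val('c') = 3, val('b') = 2
Position k = 0, exponent = n-1-k = 3
B^3 mod M = 7^3 mod 251 = 92
Delta = (2 - 3) * 92 mod 251 = 159
New hash = (52 + 159) mod 251 = 211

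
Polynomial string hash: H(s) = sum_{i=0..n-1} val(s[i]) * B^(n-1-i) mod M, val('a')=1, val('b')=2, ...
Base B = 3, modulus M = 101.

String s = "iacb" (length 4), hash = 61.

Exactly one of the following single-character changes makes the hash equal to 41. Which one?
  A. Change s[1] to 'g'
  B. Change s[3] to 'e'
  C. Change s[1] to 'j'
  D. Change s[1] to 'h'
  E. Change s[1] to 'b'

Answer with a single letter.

Option A: s[1]='a'->'g', delta=(7-1)*3^2 mod 101 = 54, hash=61+54 mod 101 = 14
Option B: s[3]='b'->'e', delta=(5-2)*3^0 mod 101 = 3, hash=61+3 mod 101 = 64
Option C: s[1]='a'->'j', delta=(10-1)*3^2 mod 101 = 81, hash=61+81 mod 101 = 41 <-- target
Option D: s[1]='a'->'h', delta=(8-1)*3^2 mod 101 = 63, hash=61+63 mod 101 = 23
Option E: s[1]='a'->'b', delta=(2-1)*3^2 mod 101 = 9, hash=61+9 mod 101 = 70

Answer: C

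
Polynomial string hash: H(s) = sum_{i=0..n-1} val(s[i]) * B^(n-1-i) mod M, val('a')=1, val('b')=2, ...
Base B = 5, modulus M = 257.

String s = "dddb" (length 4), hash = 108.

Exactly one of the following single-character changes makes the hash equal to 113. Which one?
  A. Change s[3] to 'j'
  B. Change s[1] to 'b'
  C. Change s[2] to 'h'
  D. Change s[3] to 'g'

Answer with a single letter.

Option A: s[3]='b'->'j', delta=(10-2)*5^0 mod 257 = 8, hash=108+8 mod 257 = 116
Option B: s[1]='d'->'b', delta=(2-4)*5^2 mod 257 = 207, hash=108+207 mod 257 = 58
Option C: s[2]='d'->'h', delta=(8-4)*5^1 mod 257 = 20, hash=108+20 mod 257 = 128
Option D: s[3]='b'->'g', delta=(7-2)*5^0 mod 257 = 5, hash=108+5 mod 257 = 113 <-- target

Answer: D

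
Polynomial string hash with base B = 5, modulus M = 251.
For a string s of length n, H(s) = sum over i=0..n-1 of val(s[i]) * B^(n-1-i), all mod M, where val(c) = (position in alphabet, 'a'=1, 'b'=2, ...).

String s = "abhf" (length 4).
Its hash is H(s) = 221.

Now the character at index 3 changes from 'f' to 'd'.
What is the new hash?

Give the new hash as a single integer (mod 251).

Answer: 219

Derivation:
val('f') = 6, val('d') = 4
Position k = 3, exponent = n-1-k = 0
B^0 mod M = 5^0 mod 251 = 1
Delta = (4 - 6) * 1 mod 251 = 249
New hash = (221 + 249) mod 251 = 219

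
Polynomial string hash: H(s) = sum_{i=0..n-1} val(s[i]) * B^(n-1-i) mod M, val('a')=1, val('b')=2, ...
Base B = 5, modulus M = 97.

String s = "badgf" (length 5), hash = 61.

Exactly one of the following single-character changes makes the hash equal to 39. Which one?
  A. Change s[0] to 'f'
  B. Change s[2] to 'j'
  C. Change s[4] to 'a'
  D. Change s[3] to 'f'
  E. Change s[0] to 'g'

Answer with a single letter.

Option A: s[0]='b'->'f', delta=(6-2)*5^4 mod 97 = 75, hash=61+75 mod 97 = 39 <-- target
Option B: s[2]='d'->'j', delta=(10-4)*5^2 mod 97 = 53, hash=61+53 mod 97 = 17
Option C: s[4]='f'->'a', delta=(1-6)*5^0 mod 97 = 92, hash=61+92 mod 97 = 56
Option D: s[3]='g'->'f', delta=(6-7)*5^1 mod 97 = 92, hash=61+92 mod 97 = 56
Option E: s[0]='b'->'g', delta=(7-2)*5^4 mod 97 = 21, hash=61+21 mod 97 = 82

Answer: A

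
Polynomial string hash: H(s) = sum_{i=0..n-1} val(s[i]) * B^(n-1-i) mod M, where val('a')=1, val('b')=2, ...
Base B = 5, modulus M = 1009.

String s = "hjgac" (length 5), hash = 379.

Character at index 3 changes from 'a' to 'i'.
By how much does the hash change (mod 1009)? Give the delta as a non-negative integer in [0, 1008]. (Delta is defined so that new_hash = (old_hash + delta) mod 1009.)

Answer: 40

Derivation:
Delta formula: (val(new) - val(old)) * B^(n-1-k) mod M
  val('i') - val('a') = 9 - 1 = 8
  B^(n-1-k) = 5^1 mod 1009 = 5
  Delta = 8 * 5 mod 1009 = 40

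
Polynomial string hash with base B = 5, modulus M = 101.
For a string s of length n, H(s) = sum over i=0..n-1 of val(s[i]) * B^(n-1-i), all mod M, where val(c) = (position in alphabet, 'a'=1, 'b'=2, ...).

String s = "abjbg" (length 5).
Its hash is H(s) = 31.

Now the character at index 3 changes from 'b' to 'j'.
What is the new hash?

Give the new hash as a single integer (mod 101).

val('b') = 2, val('j') = 10
Position k = 3, exponent = n-1-k = 1
B^1 mod M = 5^1 mod 101 = 5
Delta = (10 - 2) * 5 mod 101 = 40
New hash = (31 + 40) mod 101 = 71

Answer: 71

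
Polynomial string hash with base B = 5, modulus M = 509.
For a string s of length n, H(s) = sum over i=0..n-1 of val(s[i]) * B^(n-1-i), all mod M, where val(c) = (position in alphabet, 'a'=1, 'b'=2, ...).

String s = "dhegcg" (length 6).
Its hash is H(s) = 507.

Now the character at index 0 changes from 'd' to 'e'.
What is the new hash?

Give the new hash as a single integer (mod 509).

val('d') = 4, val('e') = 5
Position k = 0, exponent = n-1-k = 5
B^5 mod M = 5^5 mod 509 = 71
Delta = (5 - 4) * 71 mod 509 = 71
New hash = (507 + 71) mod 509 = 69

Answer: 69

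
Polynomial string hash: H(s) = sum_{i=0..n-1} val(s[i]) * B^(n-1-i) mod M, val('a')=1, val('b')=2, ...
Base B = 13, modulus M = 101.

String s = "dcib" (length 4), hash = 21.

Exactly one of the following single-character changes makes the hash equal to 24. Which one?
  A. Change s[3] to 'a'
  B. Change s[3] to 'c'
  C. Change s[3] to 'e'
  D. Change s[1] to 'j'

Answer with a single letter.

Option A: s[3]='b'->'a', delta=(1-2)*13^0 mod 101 = 100, hash=21+100 mod 101 = 20
Option B: s[3]='b'->'c', delta=(3-2)*13^0 mod 101 = 1, hash=21+1 mod 101 = 22
Option C: s[3]='b'->'e', delta=(5-2)*13^0 mod 101 = 3, hash=21+3 mod 101 = 24 <-- target
Option D: s[1]='c'->'j', delta=(10-3)*13^2 mod 101 = 72, hash=21+72 mod 101 = 93

Answer: C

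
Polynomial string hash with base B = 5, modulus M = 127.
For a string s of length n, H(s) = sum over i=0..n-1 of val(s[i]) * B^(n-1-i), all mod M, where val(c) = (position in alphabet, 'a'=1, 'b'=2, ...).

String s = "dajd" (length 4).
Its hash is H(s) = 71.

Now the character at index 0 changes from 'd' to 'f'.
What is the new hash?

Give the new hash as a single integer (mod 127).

Answer: 67

Derivation:
val('d') = 4, val('f') = 6
Position k = 0, exponent = n-1-k = 3
B^3 mod M = 5^3 mod 127 = 125
Delta = (6 - 4) * 125 mod 127 = 123
New hash = (71 + 123) mod 127 = 67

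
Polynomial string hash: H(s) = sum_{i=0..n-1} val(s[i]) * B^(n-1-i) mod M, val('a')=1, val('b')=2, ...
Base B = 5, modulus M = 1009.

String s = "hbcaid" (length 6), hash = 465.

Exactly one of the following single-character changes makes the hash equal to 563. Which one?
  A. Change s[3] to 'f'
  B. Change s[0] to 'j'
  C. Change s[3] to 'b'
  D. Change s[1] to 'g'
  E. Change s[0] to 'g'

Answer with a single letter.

Option A: s[3]='a'->'f', delta=(6-1)*5^2 mod 1009 = 125, hash=465+125 mod 1009 = 590
Option B: s[0]='h'->'j', delta=(10-8)*5^5 mod 1009 = 196, hash=465+196 mod 1009 = 661
Option C: s[3]='a'->'b', delta=(2-1)*5^2 mod 1009 = 25, hash=465+25 mod 1009 = 490
Option D: s[1]='b'->'g', delta=(7-2)*5^4 mod 1009 = 98, hash=465+98 mod 1009 = 563 <-- target
Option E: s[0]='h'->'g', delta=(7-8)*5^5 mod 1009 = 911, hash=465+911 mod 1009 = 367

Answer: D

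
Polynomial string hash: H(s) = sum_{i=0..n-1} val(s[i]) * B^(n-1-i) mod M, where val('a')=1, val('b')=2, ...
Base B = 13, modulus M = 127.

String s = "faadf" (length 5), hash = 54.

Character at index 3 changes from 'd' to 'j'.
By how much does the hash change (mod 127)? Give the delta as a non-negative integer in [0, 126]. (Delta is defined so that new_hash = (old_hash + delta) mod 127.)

Delta formula: (val(new) - val(old)) * B^(n-1-k) mod M
  val('j') - val('d') = 10 - 4 = 6
  B^(n-1-k) = 13^1 mod 127 = 13
  Delta = 6 * 13 mod 127 = 78

Answer: 78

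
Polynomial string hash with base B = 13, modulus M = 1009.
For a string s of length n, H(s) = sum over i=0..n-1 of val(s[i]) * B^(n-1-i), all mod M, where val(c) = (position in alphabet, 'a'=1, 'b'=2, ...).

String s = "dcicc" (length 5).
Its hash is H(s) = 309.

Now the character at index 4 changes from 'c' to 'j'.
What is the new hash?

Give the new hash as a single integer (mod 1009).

Answer: 316

Derivation:
val('c') = 3, val('j') = 10
Position k = 4, exponent = n-1-k = 0
B^0 mod M = 13^0 mod 1009 = 1
Delta = (10 - 3) * 1 mod 1009 = 7
New hash = (309 + 7) mod 1009 = 316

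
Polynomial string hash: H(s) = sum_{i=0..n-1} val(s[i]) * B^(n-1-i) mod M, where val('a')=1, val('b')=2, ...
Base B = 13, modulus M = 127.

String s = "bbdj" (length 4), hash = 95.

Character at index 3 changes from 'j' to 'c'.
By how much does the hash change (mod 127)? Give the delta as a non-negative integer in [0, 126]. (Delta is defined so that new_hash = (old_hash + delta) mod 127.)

Delta formula: (val(new) - val(old)) * B^(n-1-k) mod M
  val('c') - val('j') = 3 - 10 = -7
  B^(n-1-k) = 13^0 mod 127 = 1
  Delta = -7 * 1 mod 127 = 120

Answer: 120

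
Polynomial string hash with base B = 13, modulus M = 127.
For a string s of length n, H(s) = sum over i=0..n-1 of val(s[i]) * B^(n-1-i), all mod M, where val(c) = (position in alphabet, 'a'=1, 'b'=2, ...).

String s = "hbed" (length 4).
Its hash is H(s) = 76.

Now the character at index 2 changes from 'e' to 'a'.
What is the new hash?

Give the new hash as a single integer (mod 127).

Answer: 24

Derivation:
val('e') = 5, val('a') = 1
Position k = 2, exponent = n-1-k = 1
B^1 mod M = 13^1 mod 127 = 13
Delta = (1 - 5) * 13 mod 127 = 75
New hash = (76 + 75) mod 127 = 24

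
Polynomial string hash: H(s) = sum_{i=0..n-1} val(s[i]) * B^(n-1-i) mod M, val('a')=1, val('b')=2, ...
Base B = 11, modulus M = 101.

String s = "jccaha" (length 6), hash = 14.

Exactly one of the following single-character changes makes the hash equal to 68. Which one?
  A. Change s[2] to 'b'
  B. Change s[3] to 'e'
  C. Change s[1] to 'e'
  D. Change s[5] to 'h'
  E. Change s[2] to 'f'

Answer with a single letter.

Answer: E

Derivation:
Option A: s[2]='c'->'b', delta=(2-3)*11^3 mod 101 = 83, hash=14+83 mod 101 = 97
Option B: s[3]='a'->'e', delta=(5-1)*11^2 mod 101 = 80, hash=14+80 mod 101 = 94
Option C: s[1]='c'->'e', delta=(5-3)*11^4 mod 101 = 93, hash=14+93 mod 101 = 6
Option D: s[5]='a'->'h', delta=(8-1)*11^0 mod 101 = 7, hash=14+7 mod 101 = 21
Option E: s[2]='c'->'f', delta=(6-3)*11^3 mod 101 = 54, hash=14+54 mod 101 = 68 <-- target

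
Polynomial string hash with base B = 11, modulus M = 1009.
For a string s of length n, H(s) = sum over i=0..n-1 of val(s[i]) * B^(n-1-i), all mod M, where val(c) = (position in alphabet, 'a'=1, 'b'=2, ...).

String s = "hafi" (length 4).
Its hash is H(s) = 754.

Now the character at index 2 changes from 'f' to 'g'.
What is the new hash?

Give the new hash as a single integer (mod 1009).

Answer: 765

Derivation:
val('f') = 6, val('g') = 7
Position k = 2, exponent = n-1-k = 1
B^1 mod M = 11^1 mod 1009 = 11
Delta = (7 - 6) * 11 mod 1009 = 11
New hash = (754 + 11) mod 1009 = 765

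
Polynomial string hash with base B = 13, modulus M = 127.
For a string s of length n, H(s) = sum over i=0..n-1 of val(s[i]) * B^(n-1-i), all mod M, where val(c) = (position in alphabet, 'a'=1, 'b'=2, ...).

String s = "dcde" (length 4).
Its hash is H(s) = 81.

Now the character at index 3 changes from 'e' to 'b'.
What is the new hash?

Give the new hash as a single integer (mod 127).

Answer: 78

Derivation:
val('e') = 5, val('b') = 2
Position k = 3, exponent = n-1-k = 0
B^0 mod M = 13^0 mod 127 = 1
Delta = (2 - 5) * 1 mod 127 = 124
New hash = (81 + 124) mod 127 = 78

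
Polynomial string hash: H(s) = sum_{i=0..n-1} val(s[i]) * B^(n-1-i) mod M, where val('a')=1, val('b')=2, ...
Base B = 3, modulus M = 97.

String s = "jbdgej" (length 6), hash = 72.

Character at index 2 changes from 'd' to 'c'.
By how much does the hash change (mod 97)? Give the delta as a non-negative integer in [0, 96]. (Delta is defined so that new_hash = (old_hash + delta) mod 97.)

Answer: 70

Derivation:
Delta formula: (val(new) - val(old)) * B^(n-1-k) mod M
  val('c') - val('d') = 3 - 4 = -1
  B^(n-1-k) = 3^3 mod 97 = 27
  Delta = -1 * 27 mod 97 = 70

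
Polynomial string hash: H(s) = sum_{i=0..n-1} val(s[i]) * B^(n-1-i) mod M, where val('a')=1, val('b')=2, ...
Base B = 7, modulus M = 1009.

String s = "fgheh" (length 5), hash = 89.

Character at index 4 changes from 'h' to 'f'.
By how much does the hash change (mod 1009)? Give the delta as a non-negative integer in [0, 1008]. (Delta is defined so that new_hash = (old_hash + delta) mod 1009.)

Answer: 1007

Derivation:
Delta formula: (val(new) - val(old)) * B^(n-1-k) mod M
  val('f') - val('h') = 6 - 8 = -2
  B^(n-1-k) = 7^0 mod 1009 = 1
  Delta = -2 * 1 mod 1009 = 1007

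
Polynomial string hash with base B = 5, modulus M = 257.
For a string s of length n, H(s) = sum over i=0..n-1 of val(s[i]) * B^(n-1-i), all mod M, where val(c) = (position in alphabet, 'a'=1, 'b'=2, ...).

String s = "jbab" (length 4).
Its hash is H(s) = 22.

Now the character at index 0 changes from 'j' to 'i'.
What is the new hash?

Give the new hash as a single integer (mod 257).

val('j') = 10, val('i') = 9
Position k = 0, exponent = n-1-k = 3
B^3 mod M = 5^3 mod 257 = 125
Delta = (9 - 10) * 125 mod 257 = 132
New hash = (22 + 132) mod 257 = 154

Answer: 154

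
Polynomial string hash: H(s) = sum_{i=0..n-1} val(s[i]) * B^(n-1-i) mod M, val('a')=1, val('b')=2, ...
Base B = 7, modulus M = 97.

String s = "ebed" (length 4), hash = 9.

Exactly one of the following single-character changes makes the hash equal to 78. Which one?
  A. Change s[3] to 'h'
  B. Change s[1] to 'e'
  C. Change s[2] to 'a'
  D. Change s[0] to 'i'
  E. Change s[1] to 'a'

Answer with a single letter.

Option A: s[3]='d'->'h', delta=(8-4)*7^0 mod 97 = 4, hash=9+4 mod 97 = 13
Option B: s[1]='b'->'e', delta=(5-2)*7^2 mod 97 = 50, hash=9+50 mod 97 = 59
Option C: s[2]='e'->'a', delta=(1-5)*7^1 mod 97 = 69, hash=9+69 mod 97 = 78 <-- target
Option D: s[0]='e'->'i', delta=(9-5)*7^3 mod 97 = 14, hash=9+14 mod 97 = 23
Option E: s[1]='b'->'a', delta=(1-2)*7^2 mod 97 = 48, hash=9+48 mod 97 = 57

Answer: C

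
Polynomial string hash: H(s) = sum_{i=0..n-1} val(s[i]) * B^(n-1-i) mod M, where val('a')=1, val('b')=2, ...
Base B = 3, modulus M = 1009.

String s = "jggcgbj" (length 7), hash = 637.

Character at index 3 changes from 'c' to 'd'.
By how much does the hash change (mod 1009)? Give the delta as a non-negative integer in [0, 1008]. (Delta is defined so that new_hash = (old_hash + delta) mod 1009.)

Answer: 27

Derivation:
Delta formula: (val(new) - val(old)) * B^(n-1-k) mod M
  val('d') - val('c') = 4 - 3 = 1
  B^(n-1-k) = 3^3 mod 1009 = 27
  Delta = 1 * 27 mod 1009 = 27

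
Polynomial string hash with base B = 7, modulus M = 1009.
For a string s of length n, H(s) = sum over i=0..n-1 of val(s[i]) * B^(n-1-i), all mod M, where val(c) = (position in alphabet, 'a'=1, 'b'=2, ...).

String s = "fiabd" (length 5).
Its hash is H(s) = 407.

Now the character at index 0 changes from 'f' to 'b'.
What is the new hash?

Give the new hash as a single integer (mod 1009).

val('f') = 6, val('b') = 2
Position k = 0, exponent = n-1-k = 4
B^4 mod M = 7^4 mod 1009 = 383
Delta = (2 - 6) * 383 mod 1009 = 486
New hash = (407 + 486) mod 1009 = 893

Answer: 893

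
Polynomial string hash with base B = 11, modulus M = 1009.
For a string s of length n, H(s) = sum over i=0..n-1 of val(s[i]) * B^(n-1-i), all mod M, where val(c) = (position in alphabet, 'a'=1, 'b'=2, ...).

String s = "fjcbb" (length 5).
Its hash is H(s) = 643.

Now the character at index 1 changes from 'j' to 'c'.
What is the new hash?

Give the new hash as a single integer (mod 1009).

Answer: 407

Derivation:
val('j') = 10, val('c') = 3
Position k = 1, exponent = n-1-k = 3
B^3 mod M = 11^3 mod 1009 = 322
Delta = (3 - 10) * 322 mod 1009 = 773
New hash = (643 + 773) mod 1009 = 407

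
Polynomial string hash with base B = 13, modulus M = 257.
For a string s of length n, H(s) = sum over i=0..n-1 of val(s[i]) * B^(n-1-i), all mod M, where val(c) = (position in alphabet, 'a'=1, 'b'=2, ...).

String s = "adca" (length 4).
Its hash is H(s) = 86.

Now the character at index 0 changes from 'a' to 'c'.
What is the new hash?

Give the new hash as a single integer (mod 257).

Answer: 111

Derivation:
val('a') = 1, val('c') = 3
Position k = 0, exponent = n-1-k = 3
B^3 mod M = 13^3 mod 257 = 141
Delta = (3 - 1) * 141 mod 257 = 25
New hash = (86 + 25) mod 257 = 111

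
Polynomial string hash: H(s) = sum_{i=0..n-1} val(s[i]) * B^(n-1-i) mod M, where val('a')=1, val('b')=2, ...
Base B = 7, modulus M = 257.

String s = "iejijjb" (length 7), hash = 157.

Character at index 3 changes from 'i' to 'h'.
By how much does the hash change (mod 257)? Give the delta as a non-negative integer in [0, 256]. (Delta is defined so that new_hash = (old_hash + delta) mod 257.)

Delta formula: (val(new) - val(old)) * B^(n-1-k) mod M
  val('h') - val('i') = 8 - 9 = -1
  B^(n-1-k) = 7^3 mod 257 = 86
  Delta = -1 * 86 mod 257 = 171

Answer: 171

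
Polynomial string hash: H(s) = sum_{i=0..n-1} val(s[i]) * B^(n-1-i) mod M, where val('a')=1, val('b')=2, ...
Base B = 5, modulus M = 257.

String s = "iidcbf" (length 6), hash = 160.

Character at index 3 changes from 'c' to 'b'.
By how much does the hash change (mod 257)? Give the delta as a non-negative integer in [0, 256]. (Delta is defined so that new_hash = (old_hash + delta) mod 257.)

Delta formula: (val(new) - val(old)) * B^(n-1-k) mod M
  val('b') - val('c') = 2 - 3 = -1
  B^(n-1-k) = 5^2 mod 257 = 25
  Delta = -1 * 25 mod 257 = 232

Answer: 232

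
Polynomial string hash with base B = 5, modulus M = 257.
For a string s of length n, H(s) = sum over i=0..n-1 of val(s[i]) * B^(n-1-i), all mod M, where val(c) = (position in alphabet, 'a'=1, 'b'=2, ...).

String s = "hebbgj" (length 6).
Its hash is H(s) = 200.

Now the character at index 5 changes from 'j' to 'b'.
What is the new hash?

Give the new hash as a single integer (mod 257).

Answer: 192

Derivation:
val('j') = 10, val('b') = 2
Position k = 5, exponent = n-1-k = 0
B^0 mod M = 5^0 mod 257 = 1
Delta = (2 - 10) * 1 mod 257 = 249
New hash = (200 + 249) mod 257 = 192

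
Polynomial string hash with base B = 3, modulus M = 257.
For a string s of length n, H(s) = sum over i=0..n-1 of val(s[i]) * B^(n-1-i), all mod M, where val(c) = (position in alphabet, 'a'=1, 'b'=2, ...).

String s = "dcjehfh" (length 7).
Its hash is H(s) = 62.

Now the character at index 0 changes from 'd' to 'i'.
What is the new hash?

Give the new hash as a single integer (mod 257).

Answer: 109

Derivation:
val('d') = 4, val('i') = 9
Position k = 0, exponent = n-1-k = 6
B^6 mod M = 3^6 mod 257 = 215
Delta = (9 - 4) * 215 mod 257 = 47
New hash = (62 + 47) mod 257 = 109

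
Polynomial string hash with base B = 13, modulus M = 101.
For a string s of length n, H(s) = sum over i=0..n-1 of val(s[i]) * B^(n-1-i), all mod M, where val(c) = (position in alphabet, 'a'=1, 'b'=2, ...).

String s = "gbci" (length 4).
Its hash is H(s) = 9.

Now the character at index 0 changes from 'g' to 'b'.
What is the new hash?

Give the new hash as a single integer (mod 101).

val('g') = 7, val('b') = 2
Position k = 0, exponent = n-1-k = 3
B^3 mod M = 13^3 mod 101 = 76
Delta = (2 - 7) * 76 mod 101 = 24
New hash = (9 + 24) mod 101 = 33

Answer: 33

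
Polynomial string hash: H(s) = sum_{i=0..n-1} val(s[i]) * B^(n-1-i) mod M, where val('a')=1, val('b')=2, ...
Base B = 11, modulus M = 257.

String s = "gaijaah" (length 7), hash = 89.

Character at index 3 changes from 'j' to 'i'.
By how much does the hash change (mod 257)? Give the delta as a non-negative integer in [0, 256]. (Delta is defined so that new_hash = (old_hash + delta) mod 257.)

Delta formula: (val(new) - val(old)) * B^(n-1-k) mod M
  val('i') - val('j') = 9 - 10 = -1
  B^(n-1-k) = 11^3 mod 257 = 46
  Delta = -1 * 46 mod 257 = 211

Answer: 211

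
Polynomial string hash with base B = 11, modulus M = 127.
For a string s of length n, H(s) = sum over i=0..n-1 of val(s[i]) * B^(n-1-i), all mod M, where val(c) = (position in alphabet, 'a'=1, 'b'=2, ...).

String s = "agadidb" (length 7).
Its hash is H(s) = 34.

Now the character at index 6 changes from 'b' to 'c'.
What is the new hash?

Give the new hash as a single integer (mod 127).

Answer: 35

Derivation:
val('b') = 2, val('c') = 3
Position k = 6, exponent = n-1-k = 0
B^0 mod M = 11^0 mod 127 = 1
Delta = (3 - 2) * 1 mod 127 = 1
New hash = (34 + 1) mod 127 = 35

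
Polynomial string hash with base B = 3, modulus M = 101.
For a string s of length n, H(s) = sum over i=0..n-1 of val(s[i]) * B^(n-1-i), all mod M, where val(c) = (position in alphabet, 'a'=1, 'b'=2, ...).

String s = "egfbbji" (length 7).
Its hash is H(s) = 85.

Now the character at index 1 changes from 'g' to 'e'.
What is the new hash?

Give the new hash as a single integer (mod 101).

val('g') = 7, val('e') = 5
Position k = 1, exponent = n-1-k = 5
B^5 mod M = 3^5 mod 101 = 41
Delta = (5 - 7) * 41 mod 101 = 19
New hash = (85 + 19) mod 101 = 3

Answer: 3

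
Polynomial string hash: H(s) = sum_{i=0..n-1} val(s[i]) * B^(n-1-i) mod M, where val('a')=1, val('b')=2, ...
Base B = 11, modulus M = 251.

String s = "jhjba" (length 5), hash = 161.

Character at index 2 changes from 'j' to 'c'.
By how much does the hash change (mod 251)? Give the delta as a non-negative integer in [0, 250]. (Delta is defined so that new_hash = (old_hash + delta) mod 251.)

Delta formula: (val(new) - val(old)) * B^(n-1-k) mod M
  val('c') - val('j') = 3 - 10 = -7
  B^(n-1-k) = 11^2 mod 251 = 121
  Delta = -7 * 121 mod 251 = 157

Answer: 157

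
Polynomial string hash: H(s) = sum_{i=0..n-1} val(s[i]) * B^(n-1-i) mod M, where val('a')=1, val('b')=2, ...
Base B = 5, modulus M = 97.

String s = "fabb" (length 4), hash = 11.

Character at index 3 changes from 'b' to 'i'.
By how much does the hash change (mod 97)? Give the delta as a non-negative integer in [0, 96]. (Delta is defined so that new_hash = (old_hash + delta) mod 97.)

Delta formula: (val(new) - val(old)) * B^(n-1-k) mod M
  val('i') - val('b') = 9 - 2 = 7
  B^(n-1-k) = 5^0 mod 97 = 1
  Delta = 7 * 1 mod 97 = 7

Answer: 7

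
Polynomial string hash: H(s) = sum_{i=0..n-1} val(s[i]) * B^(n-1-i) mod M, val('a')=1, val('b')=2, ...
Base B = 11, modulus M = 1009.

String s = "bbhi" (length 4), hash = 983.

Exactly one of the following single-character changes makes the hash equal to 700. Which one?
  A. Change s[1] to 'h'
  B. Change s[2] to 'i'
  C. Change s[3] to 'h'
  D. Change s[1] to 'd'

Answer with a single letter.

Answer: A

Derivation:
Option A: s[1]='b'->'h', delta=(8-2)*11^2 mod 1009 = 726, hash=983+726 mod 1009 = 700 <-- target
Option B: s[2]='h'->'i', delta=(9-8)*11^1 mod 1009 = 11, hash=983+11 mod 1009 = 994
Option C: s[3]='i'->'h', delta=(8-9)*11^0 mod 1009 = 1008, hash=983+1008 mod 1009 = 982
Option D: s[1]='b'->'d', delta=(4-2)*11^2 mod 1009 = 242, hash=983+242 mod 1009 = 216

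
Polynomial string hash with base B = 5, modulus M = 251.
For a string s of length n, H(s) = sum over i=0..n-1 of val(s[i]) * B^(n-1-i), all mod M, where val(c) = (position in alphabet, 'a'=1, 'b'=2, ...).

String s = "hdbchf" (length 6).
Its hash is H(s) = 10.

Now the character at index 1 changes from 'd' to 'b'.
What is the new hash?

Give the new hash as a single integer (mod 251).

Answer: 15

Derivation:
val('d') = 4, val('b') = 2
Position k = 1, exponent = n-1-k = 4
B^4 mod M = 5^4 mod 251 = 123
Delta = (2 - 4) * 123 mod 251 = 5
New hash = (10 + 5) mod 251 = 15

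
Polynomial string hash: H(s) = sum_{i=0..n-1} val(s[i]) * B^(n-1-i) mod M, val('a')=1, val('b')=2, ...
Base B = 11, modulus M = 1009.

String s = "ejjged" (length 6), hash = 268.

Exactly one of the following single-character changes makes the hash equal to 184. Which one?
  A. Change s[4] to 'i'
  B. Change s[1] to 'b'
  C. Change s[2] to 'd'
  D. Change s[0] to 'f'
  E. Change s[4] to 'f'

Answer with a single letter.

Option A: s[4]='e'->'i', delta=(9-5)*11^1 mod 1009 = 44, hash=268+44 mod 1009 = 312
Option B: s[1]='j'->'b', delta=(2-10)*11^4 mod 1009 = 925, hash=268+925 mod 1009 = 184 <-- target
Option C: s[2]='j'->'d', delta=(4-10)*11^3 mod 1009 = 86, hash=268+86 mod 1009 = 354
Option D: s[0]='e'->'f', delta=(6-5)*11^5 mod 1009 = 620, hash=268+620 mod 1009 = 888
Option E: s[4]='e'->'f', delta=(6-5)*11^1 mod 1009 = 11, hash=268+11 mod 1009 = 279

Answer: B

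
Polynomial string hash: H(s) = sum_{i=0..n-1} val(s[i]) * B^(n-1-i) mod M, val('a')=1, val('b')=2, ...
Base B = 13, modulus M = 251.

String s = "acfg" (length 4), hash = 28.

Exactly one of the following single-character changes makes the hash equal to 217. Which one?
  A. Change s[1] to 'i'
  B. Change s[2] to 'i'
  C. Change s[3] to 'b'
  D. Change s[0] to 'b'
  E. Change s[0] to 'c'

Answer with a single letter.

Answer: D

Derivation:
Option A: s[1]='c'->'i', delta=(9-3)*13^2 mod 251 = 10, hash=28+10 mod 251 = 38
Option B: s[2]='f'->'i', delta=(9-6)*13^1 mod 251 = 39, hash=28+39 mod 251 = 67
Option C: s[3]='g'->'b', delta=(2-7)*13^0 mod 251 = 246, hash=28+246 mod 251 = 23
Option D: s[0]='a'->'b', delta=(2-1)*13^3 mod 251 = 189, hash=28+189 mod 251 = 217 <-- target
Option E: s[0]='a'->'c', delta=(3-1)*13^3 mod 251 = 127, hash=28+127 mod 251 = 155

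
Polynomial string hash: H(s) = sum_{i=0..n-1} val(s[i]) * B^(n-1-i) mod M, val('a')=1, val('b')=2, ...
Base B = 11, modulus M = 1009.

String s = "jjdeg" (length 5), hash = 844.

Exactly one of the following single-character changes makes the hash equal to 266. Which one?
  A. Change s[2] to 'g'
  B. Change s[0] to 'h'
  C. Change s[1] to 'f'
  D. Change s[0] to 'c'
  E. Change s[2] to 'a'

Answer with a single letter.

Option A: s[2]='d'->'g', delta=(7-4)*11^2 mod 1009 = 363, hash=844+363 mod 1009 = 198
Option B: s[0]='j'->'h', delta=(8-10)*11^4 mod 1009 = 988, hash=844+988 mod 1009 = 823
Option C: s[1]='j'->'f', delta=(6-10)*11^3 mod 1009 = 730, hash=844+730 mod 1009 = 565
Option D: s[0]='j'->'c', delta=(3-10)*11^4 mod 1009 = 431, hash=844+431 mod 1009 = 266 <-- target
Option E: s[2]='d'->'a', delta=(1-4)*11^2 mod 1009 = 646, hash=844+646 mod 1009 = 481

Answer: D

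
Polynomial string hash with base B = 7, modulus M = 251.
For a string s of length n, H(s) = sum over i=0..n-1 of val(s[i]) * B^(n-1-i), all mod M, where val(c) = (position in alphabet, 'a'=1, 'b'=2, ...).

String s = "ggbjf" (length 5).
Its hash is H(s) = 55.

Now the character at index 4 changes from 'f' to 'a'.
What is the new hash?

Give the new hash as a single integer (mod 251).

Answer: 50

Derivation:
val('f') = 6, val('a') = 1
Position k = 4, exponent = n-1-k = 0
B^0 mod M = 7^0 mod 251 = 1
Delta = (1 - 6) * 1 mod 251 = 246
New hash = (55 + 246) mod 251 = 50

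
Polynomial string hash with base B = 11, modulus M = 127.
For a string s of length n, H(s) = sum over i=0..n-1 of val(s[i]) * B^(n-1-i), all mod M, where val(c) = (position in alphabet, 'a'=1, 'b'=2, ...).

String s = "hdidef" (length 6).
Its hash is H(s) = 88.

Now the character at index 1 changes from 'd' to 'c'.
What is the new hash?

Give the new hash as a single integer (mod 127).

Answer: 52

Derivation:
val('d') = 4, val('c') = 3
Position k = 1, exponent = n-1-k = 4
B^4 mod M = 11^4 mod 127 = 36
Delta = (3 - 4) * 36 mod 127 = 91
New hash = (88 + 91) mod 127 = 52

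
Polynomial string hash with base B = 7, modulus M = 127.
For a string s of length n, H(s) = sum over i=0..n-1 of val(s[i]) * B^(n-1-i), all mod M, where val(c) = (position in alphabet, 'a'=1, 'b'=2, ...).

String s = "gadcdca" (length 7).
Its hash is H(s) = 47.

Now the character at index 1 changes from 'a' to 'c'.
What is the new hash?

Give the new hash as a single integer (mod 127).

val('a') = 1, val('c') = 3
Position k = 1, exponent = n-1-k = 5
B^5 mod M = 7^5 mod 127 = 43
Delta = (3 - 1) * 43 mod 127 = 86
New hash = (47 + 86) mod 127 = 6

Answer: 6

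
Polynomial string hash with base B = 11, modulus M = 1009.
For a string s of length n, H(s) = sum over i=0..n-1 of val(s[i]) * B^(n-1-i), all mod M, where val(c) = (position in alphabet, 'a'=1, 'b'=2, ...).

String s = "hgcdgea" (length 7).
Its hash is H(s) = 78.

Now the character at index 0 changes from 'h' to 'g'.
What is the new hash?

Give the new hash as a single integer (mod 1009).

val('h') = 8, val('g') = 7
Position k = 0, exponent = n-1-k = 6
B^6 mod M = 11^6 mod 1009 = 766
Delta = (7 - 8) * 766 mod 1009 = 243
New hash = (78 + 243) mod 1009 = 321

Answer: 321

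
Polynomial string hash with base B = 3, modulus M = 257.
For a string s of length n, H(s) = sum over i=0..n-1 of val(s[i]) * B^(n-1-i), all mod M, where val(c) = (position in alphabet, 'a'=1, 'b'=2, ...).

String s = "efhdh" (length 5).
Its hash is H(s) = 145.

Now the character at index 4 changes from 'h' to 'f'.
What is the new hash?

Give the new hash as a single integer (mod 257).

Answer: 143

Derivation:
val('h') = 8, val('f') = 6
Position k = 4, exponent = n-1-k = 0
B^0 mod M = 3^0 mod 257 = 1
Delta = (6 - 8) * 1 mod 257 = 255
New hash = (145 + 255) mod 257 = 143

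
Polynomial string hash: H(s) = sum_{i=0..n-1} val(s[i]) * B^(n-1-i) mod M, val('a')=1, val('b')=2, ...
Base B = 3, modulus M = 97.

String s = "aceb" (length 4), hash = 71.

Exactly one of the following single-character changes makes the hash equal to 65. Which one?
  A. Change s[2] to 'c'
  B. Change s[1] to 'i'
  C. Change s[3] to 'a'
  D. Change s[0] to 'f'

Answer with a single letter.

Answer: A

Derivation:
Option A: s[2]='e'->'c', delta=(3-5)*3^1 mod 97 = 91, hash=71+91 mod 97 = 65 <-- target
Option B: s[1]='c'->'i', delta=(9-3)*3^2 mod 97 = 54, hash=71+54 mod 97 = 28
Option C: s[3]='b'->'a', delta=(1-2)*3^0 mod 97 = 96, hash=71+96 mod 97 = 70
Option D: s[0]='a'->'f', delta=(6-1)*3^3 mod 97 = 38, hash=71+38 mod 97 = 12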